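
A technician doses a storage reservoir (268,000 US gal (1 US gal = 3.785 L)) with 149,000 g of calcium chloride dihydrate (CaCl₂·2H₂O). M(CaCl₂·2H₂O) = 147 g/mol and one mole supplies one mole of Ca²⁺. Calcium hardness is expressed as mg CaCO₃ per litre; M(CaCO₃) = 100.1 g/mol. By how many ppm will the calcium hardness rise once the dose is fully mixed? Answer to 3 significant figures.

Volume: 268,000 US gal × 3.785 L/gal = 1,014,380 L.
Moles of Ca²⁺: 149,000 g ÷ 147 g/mol = 1014 mol.
As CaCO₃: 1014 mol × 100.1 g/mol = 101,500 g.
Rise: 101,500 g / 1,014,380 L × 1000 = 100 mg/L.

100 ppm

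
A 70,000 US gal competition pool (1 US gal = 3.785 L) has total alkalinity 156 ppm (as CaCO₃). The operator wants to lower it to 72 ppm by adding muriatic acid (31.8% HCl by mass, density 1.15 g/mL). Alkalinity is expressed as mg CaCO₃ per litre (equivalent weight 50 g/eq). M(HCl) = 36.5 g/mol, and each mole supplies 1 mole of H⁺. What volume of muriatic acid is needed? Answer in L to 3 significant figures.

44.4 L

Volume: 70,000 US gal × 3.785 L/gal = 264,950 L.
Alkalinity to neutralize: (156 − 72) = 84 mg/L as CaCO₃ × 264,950 L = 22,260 g as CaCO₃.
Equivalents of H⁺ required: 22,260 ÷ 50 g/eq = 445.1 eq = 445.1 mol HCl.
Mass of HCl: 445.1 × 36.5 = 16,250 g.
Mass of 31.8% solution: 16,250 / 0.318 = 51,090 g.
Volume: 51,090 g ÷ 1.15 g/mL = 44,430 mL.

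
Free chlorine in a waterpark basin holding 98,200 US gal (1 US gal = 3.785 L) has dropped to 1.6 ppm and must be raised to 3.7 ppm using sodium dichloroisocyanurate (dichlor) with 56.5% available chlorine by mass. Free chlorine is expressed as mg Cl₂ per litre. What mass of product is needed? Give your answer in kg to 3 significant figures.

Volume: 98,200 US gal × 3.785 L/gal = 371,687 L.
Chlorine deficit: 3.7 − 1.6 = 2.1 ppm = 2.1 mg/L as Cl₂.
Cl₂ equivalent needed: 2.1 mg/L × 371,687 L = 780,500 mg = 780.5 g.
Product at 56.5% available chlorine: 780.5 / 0.565 = 1381 g.

1.38 kg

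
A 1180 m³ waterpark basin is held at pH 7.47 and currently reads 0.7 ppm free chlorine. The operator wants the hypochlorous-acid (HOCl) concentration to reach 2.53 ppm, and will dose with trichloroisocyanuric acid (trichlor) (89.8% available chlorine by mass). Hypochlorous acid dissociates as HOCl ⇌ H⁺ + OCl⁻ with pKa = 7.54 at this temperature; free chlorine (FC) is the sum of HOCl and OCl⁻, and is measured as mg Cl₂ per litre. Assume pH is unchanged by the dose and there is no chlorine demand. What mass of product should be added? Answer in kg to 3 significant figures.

5.23 kg

Volume: 1180 m³ = 1,180,000 L.
[OCl⁻]/[HOCl] = 10^(pH − pKa) = 10^(7.47 − 7.54) = 0.8511; fraction as HOCl = 1/(1 + 0.8511) = 0.5402.
Free chlorine required for 2.53 ppm HOCl: 2.53 / 0.5402 = 4.683 ppm.
FC to add: 4.683 − 0.7 = 3.983 mg/L as Cl₂.
Cl₂ equivalent: 3.983 mg/L × 1,180,000 L = 4700 g.
Product at 89.8% available Cl: 4700 / 0.898 = 5234 g.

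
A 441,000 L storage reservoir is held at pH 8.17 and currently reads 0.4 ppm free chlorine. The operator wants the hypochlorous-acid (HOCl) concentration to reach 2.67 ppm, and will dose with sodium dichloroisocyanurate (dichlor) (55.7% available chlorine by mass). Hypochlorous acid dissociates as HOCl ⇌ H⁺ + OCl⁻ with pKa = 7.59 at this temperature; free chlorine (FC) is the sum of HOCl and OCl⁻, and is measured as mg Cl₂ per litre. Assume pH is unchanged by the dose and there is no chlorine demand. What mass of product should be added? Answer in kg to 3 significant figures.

9.83 kg

[OCl⁻]/[HOCl] = 10^(pH − pKa) = 10^(8.17 − 7.59) = 3.802; fraction as HOCl = 1/(1 + 3.802) = 0.2083.
Free chlorine required for 2.67 ppm HOCl: 2.67 / 0.2083 = 12.82 ppm.
FC to add: 12.82 − 0.4 = 12.42 mg/L as Cl₂.
Cl₂ equivalent: 12.42 mg/L × 441,000 L = 5478 g.
Product at 55.7% available Cl: 5478 / 0.557 = 9834 g.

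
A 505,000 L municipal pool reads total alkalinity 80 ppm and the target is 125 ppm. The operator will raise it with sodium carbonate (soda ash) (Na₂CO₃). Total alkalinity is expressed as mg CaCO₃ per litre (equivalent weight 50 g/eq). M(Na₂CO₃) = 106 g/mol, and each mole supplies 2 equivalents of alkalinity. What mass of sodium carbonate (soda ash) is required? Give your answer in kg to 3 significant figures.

24.1 kg

Alkalinity to add: (125 − 80) = 45 mg/L as CaCO₃ × 505,000 L = 22,720 g as CaCO₃.
Equivalents: 22,720 g ÷ 50 g/eq = 454.5 eq.
Each mole of Na₂CO₃ supplies 2 eq, so 454.5 / 2 = 227.2 mol.
Mass: 227.2 mol × 106 g/mol = 24,090 g.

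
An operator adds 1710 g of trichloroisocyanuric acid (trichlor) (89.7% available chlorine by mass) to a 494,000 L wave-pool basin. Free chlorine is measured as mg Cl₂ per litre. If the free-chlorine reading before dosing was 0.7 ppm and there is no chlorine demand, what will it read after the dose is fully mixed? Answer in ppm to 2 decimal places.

Available chlorine delivered: 1710 g × 0.897 = 1534 g as Cl₂.
Concentration rise: 1534 g / 494,000 L = 3.105 mg/L = 3.11 ppm.
Final FC: 0.7 + 3.11 = 3.81 ppm.

3.81 ppm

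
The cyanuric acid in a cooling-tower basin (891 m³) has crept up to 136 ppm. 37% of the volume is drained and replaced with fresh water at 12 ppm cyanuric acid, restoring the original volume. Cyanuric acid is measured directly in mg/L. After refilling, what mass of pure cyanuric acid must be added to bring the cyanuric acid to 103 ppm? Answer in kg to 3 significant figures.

11.5 kg

Volume: 891 m³ = 891,000 L.
After draining 37% and refilling: 136 × 0.63 + 12 × 0.37 = 90.12 ppm.
Deficit to target: 103 − 90.12 = 12.88 mg/L.
Mass: 12.88 mg/L × 891,000 L = 11,480 g cyanuric acid.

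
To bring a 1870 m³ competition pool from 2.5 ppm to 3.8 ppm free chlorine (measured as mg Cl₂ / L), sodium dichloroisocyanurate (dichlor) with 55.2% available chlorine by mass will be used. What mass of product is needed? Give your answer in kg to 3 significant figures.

4.40 kg

Volume: 1870 m³ = 1,870,000 L.
Chlorine deficit: 3.8 − 2.5 = 1.3 ppm = 1.3 mg/L as Cl₂.
Cl₂ equivalent needed: 1.3 mg/L × 1,870,000 L = 2,431,000 mg = 2431 g.
Product at 55.2% available chlorine: 2431 / 0.552 = 4404 g.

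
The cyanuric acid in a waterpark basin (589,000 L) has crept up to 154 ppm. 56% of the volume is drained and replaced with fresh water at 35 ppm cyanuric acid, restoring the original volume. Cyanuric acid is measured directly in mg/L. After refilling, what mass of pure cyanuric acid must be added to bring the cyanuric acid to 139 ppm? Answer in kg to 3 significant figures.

30.4 kg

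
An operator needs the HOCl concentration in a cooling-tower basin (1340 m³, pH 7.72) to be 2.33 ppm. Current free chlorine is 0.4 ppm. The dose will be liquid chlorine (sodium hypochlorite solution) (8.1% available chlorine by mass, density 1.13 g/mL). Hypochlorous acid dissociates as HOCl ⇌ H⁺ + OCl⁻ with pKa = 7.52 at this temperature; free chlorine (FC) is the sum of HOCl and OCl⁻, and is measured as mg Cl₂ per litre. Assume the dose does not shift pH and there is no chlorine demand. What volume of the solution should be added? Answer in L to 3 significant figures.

Volume: 1340 m³ = 1,340,000 L.
[OCl⁻]/[HOCl] = 10^(pH − pKa) = 10^(7.72 − 7.52) = 1.585; fraction as HOCl = 1/(1 + 1.585) = 0.3869.
Free chlorine required for 2.33 ppm HOCl: 2.33 / 0.3869 = 6.023 ppm.
FC to add: 6.023 − 0.4 = 5.623 mg/L as Cl₂.
Cl₂ equivalent: 5.623 mg/L × 1,340,000 L = 7535 g.
Product at 8.1% available Cl: 7535 / 0.081 = 93,020 g.
Volume: 93,020 g ÷ 1.13 g/mL = 82,320 mL.

82.3 L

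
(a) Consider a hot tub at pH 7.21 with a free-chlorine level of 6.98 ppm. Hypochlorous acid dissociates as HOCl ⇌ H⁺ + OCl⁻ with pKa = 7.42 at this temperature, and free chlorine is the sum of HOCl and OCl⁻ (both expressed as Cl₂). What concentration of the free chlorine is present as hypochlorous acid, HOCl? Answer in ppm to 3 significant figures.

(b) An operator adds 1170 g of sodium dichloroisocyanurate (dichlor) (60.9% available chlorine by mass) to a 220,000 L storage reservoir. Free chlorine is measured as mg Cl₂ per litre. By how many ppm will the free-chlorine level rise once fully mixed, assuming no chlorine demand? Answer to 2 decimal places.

(a) 4.32 ppm; (b) 3.24 ppm

(a) [OCl⁻]/[HOCl] = 10^(pH − pKa) = 10^(7.21 − 7.42) = 10^-0.21 = 0.6166.
(a) Fraction as HOCl = 1 / (1 + 0.6166) = 0.6186.
(a) HOCl = 0.6186 × 6.98 ppm = 4.318 ppm.

(b) Available chlorine delivered: 1170 g × 0.609 = 712.5 g as Cl₂.
(b) Concentration rise: 712.5 g / 220,000 L = 3.239 mg/L = 3.24 ppm.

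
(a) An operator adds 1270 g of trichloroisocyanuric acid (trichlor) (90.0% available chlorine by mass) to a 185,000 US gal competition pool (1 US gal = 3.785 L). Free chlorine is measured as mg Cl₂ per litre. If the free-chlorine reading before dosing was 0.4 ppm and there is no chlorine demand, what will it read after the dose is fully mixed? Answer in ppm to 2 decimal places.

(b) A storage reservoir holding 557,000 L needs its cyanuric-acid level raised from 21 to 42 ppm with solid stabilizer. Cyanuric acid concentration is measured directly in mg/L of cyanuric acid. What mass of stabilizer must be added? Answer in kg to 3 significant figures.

(a) 2.03 ppm; (b) 11.7 kg

(a) Volume: 185,000 US gal × 3.785 L/gal = 700,225 L.
(a) Available chlorine delivered: 1270 g × 0.9 = 1143 g as Cl₂.
(a) Concentration rise: 1143 g / 700,225 L = 1.632 mg/L = 1.63 ppm.
(a) Final FC: 0.4 + 1.63 = 2.03 ppm.

(b) CYA to add: (42 − 21) = 21 mg/L × 557,000 L = 11,700 g cyanuric acid.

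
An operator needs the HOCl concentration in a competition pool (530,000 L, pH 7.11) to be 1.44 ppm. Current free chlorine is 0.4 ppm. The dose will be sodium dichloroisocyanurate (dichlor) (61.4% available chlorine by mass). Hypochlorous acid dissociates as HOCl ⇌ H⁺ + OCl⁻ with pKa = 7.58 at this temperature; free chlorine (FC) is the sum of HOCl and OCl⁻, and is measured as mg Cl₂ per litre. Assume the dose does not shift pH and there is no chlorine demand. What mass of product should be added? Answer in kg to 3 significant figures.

1.32 kg

[OCl⁻]/[HOCl] = 10^(pH − pKa) = 10^(7.11 − 7.58) = 0.3388; fraction as HOCl = 1/(1 + 0.3388) = 0.7469.
Free chlorine required for 1.44 ppm HOCl: 1.44 / 0.7469 = 1.928 ppm.
FC to add: 1.928 − 0.4 = 1.528 mg/L as Cl₂.
Cl₂ equivalent: 1.528 mg/L × 530,000 L = 809.8 g.
Product at 61.4% available Cl: 809.8 / 0.614 = 1319 g.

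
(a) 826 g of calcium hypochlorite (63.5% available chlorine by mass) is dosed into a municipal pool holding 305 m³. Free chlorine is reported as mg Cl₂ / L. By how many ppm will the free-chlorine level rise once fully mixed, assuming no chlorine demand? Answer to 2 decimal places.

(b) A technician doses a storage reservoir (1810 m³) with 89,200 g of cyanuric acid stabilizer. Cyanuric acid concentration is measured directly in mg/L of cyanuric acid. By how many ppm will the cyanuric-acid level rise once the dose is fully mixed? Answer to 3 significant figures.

(a) 1.72 ppm; (b) 49.3 ppm

(a) Volume: 305 m³ = 305,000 L.
(a) Available chlorine delivered: 826 g × 0.635 = 524.5 g as Cl₂.
(a) Concentration rise: 524.5 g / 305,000 L = 1.72 mg/L = 1.72 ppm.

(b) Volume: 1810 m³ = 1,810,000 L.
(b) Rise: 89,200 g / 1,810,000 L × 1000 = 49.28 mg/L.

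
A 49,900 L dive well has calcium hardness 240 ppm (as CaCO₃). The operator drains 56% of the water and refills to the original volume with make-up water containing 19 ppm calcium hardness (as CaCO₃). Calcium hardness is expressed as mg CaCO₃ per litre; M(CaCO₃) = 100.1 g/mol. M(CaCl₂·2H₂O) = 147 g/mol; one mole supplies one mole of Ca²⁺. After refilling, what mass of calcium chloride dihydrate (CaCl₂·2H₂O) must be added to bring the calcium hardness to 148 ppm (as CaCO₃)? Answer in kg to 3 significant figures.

After draining 56% and refilling: 240 × 0.44 + 19 × 0.56 = 116.24 ppm.
Deficit to target: 148 − 116.24 = 31.76 mg/L.
As CaCO₃: 31.76 mg/L × 49,900 L = 1585 g; ÷ 100.1 = 15.83 mol Ca²⁺.
Mass: 15.83 × 147 = 2327 g.

2.33 kg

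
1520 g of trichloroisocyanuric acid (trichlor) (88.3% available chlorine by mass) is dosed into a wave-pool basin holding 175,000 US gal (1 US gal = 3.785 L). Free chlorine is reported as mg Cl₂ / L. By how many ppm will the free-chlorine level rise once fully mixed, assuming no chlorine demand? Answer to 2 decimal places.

Volume: 175,000 US gal × 3.785 L/gal = 662,375 L.
Available chlorine delivered: 1520 g × 0.883 = 1342 g as Cl₂.
Concentration rise: 1342 g / 662,375 L = 2.026 mg/L = 2.03 ppm.

2.03 ppm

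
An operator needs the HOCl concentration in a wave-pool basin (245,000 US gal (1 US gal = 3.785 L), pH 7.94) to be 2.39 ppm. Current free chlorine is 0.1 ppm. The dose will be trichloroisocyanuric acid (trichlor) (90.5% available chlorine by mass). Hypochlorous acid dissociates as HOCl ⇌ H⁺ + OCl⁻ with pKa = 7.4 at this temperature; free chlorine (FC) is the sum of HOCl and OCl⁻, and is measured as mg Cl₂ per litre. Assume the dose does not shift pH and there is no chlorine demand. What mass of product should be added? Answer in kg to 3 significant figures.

Volume: 245,000 US gal × 3.785 L/gal = 927,325 L.
[OCl⁻]/[HOCl] = 10^(pH − pKa) = 10^(7.94 − 7.4) = 3.467; fraction as HOCl = 1/(1 + 3.467) = 0.2238.
Free chlorine required for 2.39 ppm HOCl: 2.39 / 0.2238 = 10.68 ppm.
FC to add: 10.68 − 0.1 = 10.58 mg/L as Cl₂.
Cl₂ equivalent: 10.58 mg/L × 927,325 L = 9808 g.
Product at 90.5% available Cl: 9808 / 0.905 = 10,840 g.

10.8 kg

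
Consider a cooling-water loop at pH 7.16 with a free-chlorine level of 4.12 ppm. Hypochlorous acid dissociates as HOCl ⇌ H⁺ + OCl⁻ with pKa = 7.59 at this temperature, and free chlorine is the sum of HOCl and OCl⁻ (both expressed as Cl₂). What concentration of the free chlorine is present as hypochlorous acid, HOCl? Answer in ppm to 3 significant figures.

[OCl⁻]/[HOCl] = 10^(pH − pKa) = 10^(7.16 − 7.59) = 10^-0.43 = 0.3715.
Fraction as HOCl = 1 / (1 + 0.3715) = 0.7291.
HOCl = 0.7291 × 4.12 ppm = 3.004 ppm.

3.00 ppm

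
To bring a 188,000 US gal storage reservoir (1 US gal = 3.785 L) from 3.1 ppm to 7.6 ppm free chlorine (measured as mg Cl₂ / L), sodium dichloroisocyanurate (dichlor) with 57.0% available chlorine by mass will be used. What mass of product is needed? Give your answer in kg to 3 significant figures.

5.62 kg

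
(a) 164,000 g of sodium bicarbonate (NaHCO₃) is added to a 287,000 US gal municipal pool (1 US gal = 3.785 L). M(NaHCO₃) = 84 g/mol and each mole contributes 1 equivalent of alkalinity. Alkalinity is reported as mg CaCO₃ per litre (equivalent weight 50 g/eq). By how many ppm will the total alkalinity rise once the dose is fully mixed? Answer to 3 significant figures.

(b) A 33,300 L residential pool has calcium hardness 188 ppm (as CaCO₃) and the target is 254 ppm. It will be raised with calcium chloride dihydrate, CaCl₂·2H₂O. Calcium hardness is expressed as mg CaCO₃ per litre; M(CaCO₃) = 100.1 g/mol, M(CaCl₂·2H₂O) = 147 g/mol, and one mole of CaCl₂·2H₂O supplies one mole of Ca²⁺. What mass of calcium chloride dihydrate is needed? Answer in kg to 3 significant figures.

(a) Volume: 287,000 US gal × 3.785 L/gal = 1,086,295 L.
(a) Moles of NaHCO₃: 164,000 g ÷ 84 g/mol = 1952 mol → 1952 eq of alkalinity.
(a) As CaCO₃: 1952 eq × 50 g/eq = 97,620 g.
(a) Rise: 97,620 g / 1,086,295 L × 1000 = 89.86 mg/L.

(b) Hardness to add: (254 − 188) = 66 mg/L as CaCO₃ × 33,300 L = 2198 g as CaCO₃.
(b) Moles of Ca²⁺ (1 mol Ca²⁺ ≡ 1 mol CaCO₃): 2198 / 100.1 g/mol = 21.96 mol.
(b) Mass of CaCl₂·2H₂O: 21.96 × 147 = 3228 g.

(a) 89.9 ppm; (b) 3.23 kg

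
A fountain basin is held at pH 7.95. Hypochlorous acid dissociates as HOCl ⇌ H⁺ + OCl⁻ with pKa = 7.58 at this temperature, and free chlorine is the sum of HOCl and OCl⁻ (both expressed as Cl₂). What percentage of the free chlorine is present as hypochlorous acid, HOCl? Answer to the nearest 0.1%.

29.9%

[OCl⁻]/[HOCl] = 10^(pH − pKa) = 10^(7.95 − 7.58) = 10^0.37 = 2.344.
Fraction as HOCl = 1 / (1 + 2.344) = 0.299.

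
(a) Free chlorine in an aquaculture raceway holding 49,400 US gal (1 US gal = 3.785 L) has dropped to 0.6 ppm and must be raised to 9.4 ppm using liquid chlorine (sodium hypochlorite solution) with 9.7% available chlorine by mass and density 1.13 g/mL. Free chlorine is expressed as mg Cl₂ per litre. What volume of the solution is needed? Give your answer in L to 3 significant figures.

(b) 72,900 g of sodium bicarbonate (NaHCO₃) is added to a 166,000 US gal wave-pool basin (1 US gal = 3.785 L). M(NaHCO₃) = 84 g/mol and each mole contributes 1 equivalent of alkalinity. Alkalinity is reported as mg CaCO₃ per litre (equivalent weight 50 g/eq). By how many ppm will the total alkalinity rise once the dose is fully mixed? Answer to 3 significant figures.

(a) Volume: 49,400 US gal × 3.785 L/gal = 186,979 L.
(a) Chlorine deficit: 9.4 − 0.6 = 8.8 ppm = 8.8 mg/L as Cl₂.
(a) Cl₂ equivalent needed: 8.8 mg/L × 186,979 L = 1,645,000 mg = 1645 g.
(a) Product at 9.7% available chlorine: 1645 / 0.097 = 16,960 g.
(a) Volume at density 1.13 g/mL: 16,960 g ÷ 1.13 g/mL = 15,010 mL.

(b) Volume: 166,000 US gal × 3.785 L/gal = 628,310 L.
(b) Moles of NaHCO₃: 72,900 g ÷ 84 g/mol = 867.9 mol → 867.9 eq of alkalinity.
(b) As CaCO₃: 867.9 eq × 50 g/eq = 43,390 g.
(b) Rise: 43,390 g / 628,310 L × 1000 = 69.06 mg/L.

(a) 15.0 L; (b) 69.1 ppm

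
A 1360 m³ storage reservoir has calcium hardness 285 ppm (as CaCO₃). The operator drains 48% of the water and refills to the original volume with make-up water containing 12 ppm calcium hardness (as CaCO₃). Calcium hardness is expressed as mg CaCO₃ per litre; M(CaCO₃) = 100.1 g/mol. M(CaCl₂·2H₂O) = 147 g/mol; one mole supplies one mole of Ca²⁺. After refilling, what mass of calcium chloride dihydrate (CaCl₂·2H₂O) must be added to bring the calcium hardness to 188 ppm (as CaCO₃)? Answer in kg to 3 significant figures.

Volume: 1360 m³ = 1,360,000 L.
After draining 48% and refilling: 285 × 0.52 + 12 × 0.48 = 153.96 ppm.
Deficit to target: 188 − 153.96 = 34.04 mg/L.
As CaCO₃: 34.04 mg/L × 1,360,000 L = 46,290 g; ÷ 100.1 = 462.5 mol Ca²⁺.
Mass: 462.5 × 147 = 67,980 g.

68.0 kg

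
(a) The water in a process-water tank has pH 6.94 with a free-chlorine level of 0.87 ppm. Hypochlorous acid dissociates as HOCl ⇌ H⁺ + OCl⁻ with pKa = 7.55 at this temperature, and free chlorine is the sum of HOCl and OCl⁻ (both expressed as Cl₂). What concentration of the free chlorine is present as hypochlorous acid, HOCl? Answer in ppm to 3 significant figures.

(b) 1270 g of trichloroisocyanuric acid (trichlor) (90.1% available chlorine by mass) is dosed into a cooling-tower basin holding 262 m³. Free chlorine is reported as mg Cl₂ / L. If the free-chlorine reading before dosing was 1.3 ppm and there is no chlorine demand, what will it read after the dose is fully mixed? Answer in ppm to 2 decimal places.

(a) [OCl⁻]/[HOCl] = 10^(pH − pKa) = 10^(6.94 − 7.55) = 10^-0.61 = 0.2455.
(a) Fraction as HOCl = 1 / (1 + 0.2455) = 0.8029.
(a) HOCl = 0.8029 × 0.87 ppm = 0.6985 ppm.

(b) Volume: 262 m³ = 262,000 L.
(b) Available chlorine delivered: 1270 g × 0.901 = 1144 g as Cl₂.
(b) Concentration rise: 1144 g / 262,000 L = 4.367 mg/L = 4.37 ppm.
(b) Final FC: 1.3 + 4.37 = 5.67 ppm.

(a) 0.699 ppm; (b) 5.67 ppm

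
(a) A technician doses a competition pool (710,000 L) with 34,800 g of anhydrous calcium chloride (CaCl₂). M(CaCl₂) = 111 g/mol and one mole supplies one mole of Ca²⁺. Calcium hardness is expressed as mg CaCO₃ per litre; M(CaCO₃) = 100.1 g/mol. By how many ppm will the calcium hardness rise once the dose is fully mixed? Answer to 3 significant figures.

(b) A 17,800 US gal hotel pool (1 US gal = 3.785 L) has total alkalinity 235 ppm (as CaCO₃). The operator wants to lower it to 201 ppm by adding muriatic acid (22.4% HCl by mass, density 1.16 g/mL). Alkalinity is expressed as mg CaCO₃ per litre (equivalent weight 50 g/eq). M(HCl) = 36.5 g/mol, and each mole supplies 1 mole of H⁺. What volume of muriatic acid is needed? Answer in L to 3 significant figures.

(a) 44.2 ppm; (b) 6.44 L

(a) Moles of Ca²⁺: 34,800 g ÷ 111 g/mol = 313.5 mol.
(a) As CaCO₃: 313.5 mol × 100.1 g/mol = 31,380 g.
(a) Rise: 31,380 g / 710,000 L × 1000 = 44.2 mg/L.

(b) Volume: 17,800 US gal × 3.785 L/gal = 67,373 L.
(b) Alkalinity to neutralize: (235 − 201) = 34 mg/L as CaCO₃ × 67,373 L = 2291 g as CaCO₃.
(b) Equivalents of H⁺ required: 2291 ÷ 50 g/eq = 45.81 eq = 45.81 mol HCl.
(b) Mass of HCl: 45.81 × 36.5 = 1672 g.
(b) Mass of 22.4% solution: 1672 / 0.224 = 7465 g.
(b) Volume: 7465 g ÷ 1.16 g/mL = 6435 mL.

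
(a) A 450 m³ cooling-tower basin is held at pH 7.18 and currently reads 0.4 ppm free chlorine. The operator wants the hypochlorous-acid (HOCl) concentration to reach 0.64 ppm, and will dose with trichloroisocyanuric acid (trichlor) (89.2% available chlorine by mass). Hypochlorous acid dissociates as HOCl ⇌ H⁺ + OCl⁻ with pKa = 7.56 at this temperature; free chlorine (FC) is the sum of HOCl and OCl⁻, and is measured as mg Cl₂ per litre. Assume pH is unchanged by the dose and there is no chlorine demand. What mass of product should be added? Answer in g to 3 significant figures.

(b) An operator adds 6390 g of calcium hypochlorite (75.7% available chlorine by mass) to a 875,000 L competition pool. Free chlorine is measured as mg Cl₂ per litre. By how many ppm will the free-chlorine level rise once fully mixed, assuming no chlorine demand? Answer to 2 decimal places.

(a) Volume: 450 m³ = 450,000 L.
(a) [OCl⁻]/[HOCl] = 10^(pH − pKa) = 10^(7.18 − 7.56) = 0.4169; fraction as HOCl = 1/(1 + 0.4169) = 0.7058.
(a) Free chlorine required for 0.64 ppm HOCl: 0.64 / 0.7058 = 0.9068 ppm.
(a) FC to add: 0.9068 − 0.4 = 0.5068 mg/L as Cl₂.
(a) Cl₂ equivalent: 0.5068 mg/L × 450,000 L = 228.1 g.
(a) Product at 89.2% available Cl: 228.1 / 0.892 = 255.7 g.

(b) Available chlorine delivered: 6390 g × 0.757 = 4837 g as Cl₂.
(b) Concentration rise: 4837 g / 875,000 L = 5.528 mg/L = 5.53 ppm.

(a) 256 g; (b) 5.53 ppm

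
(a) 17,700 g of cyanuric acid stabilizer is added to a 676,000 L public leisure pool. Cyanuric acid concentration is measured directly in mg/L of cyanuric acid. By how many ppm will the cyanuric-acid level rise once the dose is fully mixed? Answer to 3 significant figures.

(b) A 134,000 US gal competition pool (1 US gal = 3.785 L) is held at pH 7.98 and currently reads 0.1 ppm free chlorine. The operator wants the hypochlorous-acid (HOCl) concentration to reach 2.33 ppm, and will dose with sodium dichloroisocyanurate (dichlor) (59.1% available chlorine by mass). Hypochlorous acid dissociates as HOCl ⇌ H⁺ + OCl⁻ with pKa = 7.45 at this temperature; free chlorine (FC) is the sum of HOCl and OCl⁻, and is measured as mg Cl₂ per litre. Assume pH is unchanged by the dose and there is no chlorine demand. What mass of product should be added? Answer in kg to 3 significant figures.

(a) 26.2 ppm; (b) 8.69 kg

(a) Rise: 17,700 g / 676,000 L × 1000 = 26.18 mg/L.

(b) Volume: 134,000 US gal × 3.785 L/gal = 507,190 L.
(b) [OCl⁻]/[HOCl] = 10^(pH − pKa) = 10^(7.98 − 7.45) = 3.388; fraction as HOCl = 1/(1 + 3.388) = 0.2279.
(b) Free chlorine required for 2.33 ppm HOCl: 2.33 / 0.2279 = 10.23 ppm.
(b) FC to add: 10.23 − 0.1 = 10.13 mg/L as Cl₂.
(b) Cl₂ equivalent: 10.13 mg/L × 507,190 L = 5135 g.
(b) Product at 59.1% available Cl: 5135 / 0.591 = 8689 g.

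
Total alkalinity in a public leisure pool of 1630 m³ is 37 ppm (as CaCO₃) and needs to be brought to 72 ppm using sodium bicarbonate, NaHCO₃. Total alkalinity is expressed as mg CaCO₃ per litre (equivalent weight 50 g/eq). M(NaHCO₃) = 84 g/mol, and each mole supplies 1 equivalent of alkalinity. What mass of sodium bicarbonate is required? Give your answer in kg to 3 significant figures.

Volume: 1630 m³ = 1,630,000 L.
Alkalinity to add: (72 − 37) = 35 mg/L as CaCO₃ × 1,630,000 L = 57,050 g as CaCO₃.
Equivalents: 57,050 g ÷ 50 g/eq = 1141 eq.
NaHCO₃ supplies 1 eq per mole → 1141 mol.
Mass: 1141 mol × 84 g/mol = 95,840 g.

95.8 kg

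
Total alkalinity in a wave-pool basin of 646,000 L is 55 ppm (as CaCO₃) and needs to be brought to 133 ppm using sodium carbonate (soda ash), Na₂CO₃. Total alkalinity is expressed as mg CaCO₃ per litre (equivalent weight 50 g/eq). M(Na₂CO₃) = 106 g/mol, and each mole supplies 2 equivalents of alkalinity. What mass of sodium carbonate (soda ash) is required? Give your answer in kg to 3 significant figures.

Alkalinity to add: (133 − 55) = 78 mg/L as CaCO₃ × 646,000 L = 50,390 g as CaCO₃.
Equivalents: 50,390 g ÷ 50 g/eq = 1008 eq.
Each mole of Na₂CO₃ supplies 2 eq, so 1008 / 2 = 503.9 mol.
Mass: 503.9 mol × 106 g/mol = 53,410 g.

53.4 kg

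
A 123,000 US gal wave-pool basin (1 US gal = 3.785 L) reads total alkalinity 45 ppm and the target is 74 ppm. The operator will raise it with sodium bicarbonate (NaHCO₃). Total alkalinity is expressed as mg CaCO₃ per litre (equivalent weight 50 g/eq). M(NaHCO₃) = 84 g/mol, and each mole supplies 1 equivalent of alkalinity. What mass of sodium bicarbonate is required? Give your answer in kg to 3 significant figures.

Volume: 123,000 US gal × 3.785 L/gal = 465,555 L.
Alkalinity to add: (74 − 45) = 29 mg/L as CaCO₃ × 465,555 L = 13,500 g as CaCO₃.
Equivalents: 13,500 g ÷ 50 g/eq = 270 eq.
NaHCO₃ supplies 1 eq per mole → 270 mol.
Mass: 270 mol × 84 g/mol = 22,680 g.

22.7 kg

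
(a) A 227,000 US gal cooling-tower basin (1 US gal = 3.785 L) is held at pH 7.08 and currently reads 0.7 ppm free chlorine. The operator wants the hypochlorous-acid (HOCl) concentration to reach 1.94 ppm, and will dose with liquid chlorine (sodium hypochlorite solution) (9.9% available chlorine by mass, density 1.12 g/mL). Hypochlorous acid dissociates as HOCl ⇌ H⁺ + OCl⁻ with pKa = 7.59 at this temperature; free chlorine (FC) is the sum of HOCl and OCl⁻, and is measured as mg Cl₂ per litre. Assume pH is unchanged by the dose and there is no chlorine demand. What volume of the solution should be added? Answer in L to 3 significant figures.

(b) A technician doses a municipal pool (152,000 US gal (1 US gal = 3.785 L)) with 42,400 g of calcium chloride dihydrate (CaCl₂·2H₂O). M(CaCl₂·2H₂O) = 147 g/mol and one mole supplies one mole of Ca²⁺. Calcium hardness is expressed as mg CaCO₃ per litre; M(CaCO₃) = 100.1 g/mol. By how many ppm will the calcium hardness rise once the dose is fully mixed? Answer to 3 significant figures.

(a) Volume: 227,000 US gal × 3.785 L/gal = 859,195 L.
(a) [OCl⁻]/[HOCl] = 10^(pH − pKa) = 10^(7.08 − 7.59) = 0.309; fraction as HOCl = 1/(1 + 0.309) = 0.7639.
(a) Free chlorine required for 1.94 ppm HOCl: 1.94 / 0.7639 = 2.54 ppm.
(a) FC to add: 2.54 − 0.7 = 1.84 mg/L as Cl₂.
(a) Cl₂ equivalent: 1.84 mg/L × 859,195 L = 1581 g.
(a) Product at 9.9% available Cl: 1581 / 0.099 = 15,960 g.
(a) Volume: 15,960 g ÷ 1.12 g/mL = 14,250 mL.

(b) Volume: 152,000 US gal × 3.785 L/gal = 575,320 L.
(b) Moles of Ca²⁺: 42,400 g ÷ 147 g/mol = 288.4 mol.
(b) As CaCO₃: 288.4 mol × 100.1 g/mol = 28,870 g.
(b) Rise: 28,870 g / 575,320 L × 1000 = 50.18 mg/L.

(a) 14.3 L; (b) 50.2 ppm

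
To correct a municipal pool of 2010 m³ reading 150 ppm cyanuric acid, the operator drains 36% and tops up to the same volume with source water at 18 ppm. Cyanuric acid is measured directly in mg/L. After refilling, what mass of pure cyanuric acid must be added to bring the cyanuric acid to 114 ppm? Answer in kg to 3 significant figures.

Volume: 2010 m³ = 2,010,000 L.
After draining 36% and refilling: 150 × 0.64 + 18 × 0.36 = 102.48 ppm.
Deficit to target: 114 − 102.48 = 11.52 mg/L.
Mass: 11.52 mg/L × 2,010,000 L = 23,160 g cyanuric acid.

23.2 kg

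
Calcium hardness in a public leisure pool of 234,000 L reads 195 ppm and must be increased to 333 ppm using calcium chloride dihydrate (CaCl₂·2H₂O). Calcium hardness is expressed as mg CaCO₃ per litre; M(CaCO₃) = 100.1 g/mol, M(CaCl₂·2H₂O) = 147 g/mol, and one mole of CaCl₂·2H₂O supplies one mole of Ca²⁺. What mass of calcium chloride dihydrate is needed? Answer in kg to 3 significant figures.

47.4 kg

Hardness to add: (333 − 195) = 138 mg/L as CaCO₃ × 234,000 L = 32,290 g as CaCO₃.
Moles of Ca²⁺ (1 mol Ca²⁺ ≡ 1 mol CaCO₃): 32,290 / 100.1 g/mol = 322.6 mol.
Mass of CaCl₂·2H₂O: 322.6 × 147 = 47,420 g.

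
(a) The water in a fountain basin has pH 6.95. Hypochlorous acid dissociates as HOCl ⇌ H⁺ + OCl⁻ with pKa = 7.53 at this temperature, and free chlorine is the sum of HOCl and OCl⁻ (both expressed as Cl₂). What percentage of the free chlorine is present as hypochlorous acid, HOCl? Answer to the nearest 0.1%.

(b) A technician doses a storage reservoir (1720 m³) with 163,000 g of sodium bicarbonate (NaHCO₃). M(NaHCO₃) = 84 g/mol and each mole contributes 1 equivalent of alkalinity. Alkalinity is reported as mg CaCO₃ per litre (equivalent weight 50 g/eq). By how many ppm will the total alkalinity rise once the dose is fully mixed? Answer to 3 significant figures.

(a) [OCl⁻]/[HOCl] = 10^(pH − pKa) = 10^(6.95 − 7.53) = 10^-0.58 = 0.263.
(a) Fraction as HOCl = 1 / (1 + 0.263) = 0.7917.

(b) Volume: 1720 m³ = 1,720,000 L.
(b) Moles of NaHCO₃: 163,000 g ÷ 84 g/mol = 1940 mol → 1940 eq of alkalinity.
(b) As CaCO₃: 1940 eq × 50 g/eq = 97,020 g.
(b) Rise: 97,020 g / 1,720,000 L × 1000 = 56.41 mg/L.

(a) 79.2%; (b) 56.4 ppm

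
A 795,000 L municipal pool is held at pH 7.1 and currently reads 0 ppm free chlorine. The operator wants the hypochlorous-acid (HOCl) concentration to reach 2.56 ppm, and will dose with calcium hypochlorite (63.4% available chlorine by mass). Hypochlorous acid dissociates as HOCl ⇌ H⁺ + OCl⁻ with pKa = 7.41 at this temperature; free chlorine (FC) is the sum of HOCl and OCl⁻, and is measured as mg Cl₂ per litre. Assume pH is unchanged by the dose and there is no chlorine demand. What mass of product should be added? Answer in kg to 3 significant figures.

4.78 kg

[OCl⁻]/[HOCl] = 10^(pH − pKa) = 10^(7.1 − 7.41) = 0.4898; fraction as HOCl = 1/(1 + 0.4898) = 0.6712.
Free chlorine required for 2.56 ppm HOCl: 2.56 / 0.6712 = 3.814 ppm.
FC to add: 3.814 − 0 = 3.814 mg/L as Cl₂.
Cl₂ equivalent: 3.814 mg/L × 795,000 L = 3032 g.
Product at 63.4% available Cl: 3032 / 0.634 = 4782 g.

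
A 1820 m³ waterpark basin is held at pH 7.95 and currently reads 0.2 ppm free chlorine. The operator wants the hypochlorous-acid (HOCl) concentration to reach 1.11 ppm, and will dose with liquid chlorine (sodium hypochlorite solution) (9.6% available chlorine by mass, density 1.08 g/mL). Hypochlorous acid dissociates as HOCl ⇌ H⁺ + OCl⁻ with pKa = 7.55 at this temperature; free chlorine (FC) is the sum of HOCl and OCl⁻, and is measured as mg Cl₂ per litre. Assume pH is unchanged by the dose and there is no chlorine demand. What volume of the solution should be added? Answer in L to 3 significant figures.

Volume: 1820 m³ = 1,820,000 L.
[OCl⁻]/[HOCl] = 10^(pH − pKa) = 10^(7.95 − 7.55) = 2.512; fraction as HOCl = 1/(1 + 2.512) = 0.2847.
Free chlorine required for 1.11 ppm HOCl: 1.11 / 0.2847 = 3.898 ppm.
FC to add: 3.898 − 0.2 = 3.698 mg/L as Cl₂.
Cl₂ equivalent: 3.698 mg/L × 1,820,000 L = 6731 g.
Product at 9.6% available Cl: 6731 / 0.096 = 70,110 g.
Volume: 70,110 g ÷ 1.08 g/mL = 64,920 mL.

64.9 L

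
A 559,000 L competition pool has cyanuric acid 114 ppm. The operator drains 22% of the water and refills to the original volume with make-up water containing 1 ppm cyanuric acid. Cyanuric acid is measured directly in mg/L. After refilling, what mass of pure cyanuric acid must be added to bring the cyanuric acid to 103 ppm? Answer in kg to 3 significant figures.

7.75 kg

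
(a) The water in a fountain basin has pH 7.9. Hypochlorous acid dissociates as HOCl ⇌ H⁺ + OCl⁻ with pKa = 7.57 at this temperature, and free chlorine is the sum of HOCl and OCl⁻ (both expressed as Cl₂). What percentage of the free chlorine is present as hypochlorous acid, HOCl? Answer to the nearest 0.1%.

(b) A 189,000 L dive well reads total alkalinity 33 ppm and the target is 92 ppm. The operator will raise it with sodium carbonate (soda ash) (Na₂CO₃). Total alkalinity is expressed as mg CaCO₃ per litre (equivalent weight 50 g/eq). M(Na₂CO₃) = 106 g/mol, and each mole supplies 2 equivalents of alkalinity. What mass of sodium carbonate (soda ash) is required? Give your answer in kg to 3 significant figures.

(a) 31.9%; (b) 11.8 kg

(a) [OCl⁻]/[HOCl] = 10^(pH − pKa) = 10^(7.9 − 7.57) = 10^0.33 = 2.138.
(a) Fraction as HOCl = 1 / (1 + 2.138) = 0.3187.

(b) Alkalinity to add: (92 − 33) = 59 mg/L as CaCO₃ × 189,000 L = 11,150 g as CaCO₃.
(b) Equivalents: 11,150 g ÷ 50 g/eq = 223 eq.
(b) Each mole of Na₂CO₃ supplies 2 eq, so 223 / 2 = 111.5 mol.
(b) Mass: 111.5 mol × 106 g/mol = 11,820 g.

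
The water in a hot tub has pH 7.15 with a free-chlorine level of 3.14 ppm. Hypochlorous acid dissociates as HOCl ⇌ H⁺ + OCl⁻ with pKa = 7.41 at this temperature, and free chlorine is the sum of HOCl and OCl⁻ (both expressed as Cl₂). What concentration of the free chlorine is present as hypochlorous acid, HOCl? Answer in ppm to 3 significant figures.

[OCl⁻]/[HOCl] = 10^(pH − pKa) = 10^(7.15 − 7.41) = 10^-0.26 = 0.5495.
Fraction as HOCl = 1 / (1 + 0.5495) = 0.6454.
HOCl = 0.6454 × 3.14 ppm = 2.026 ppm.

2.03 ppm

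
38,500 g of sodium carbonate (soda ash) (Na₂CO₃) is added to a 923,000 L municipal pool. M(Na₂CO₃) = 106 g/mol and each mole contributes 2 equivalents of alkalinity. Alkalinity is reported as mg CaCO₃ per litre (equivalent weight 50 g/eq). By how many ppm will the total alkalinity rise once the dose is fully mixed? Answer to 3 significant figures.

39.4 ppm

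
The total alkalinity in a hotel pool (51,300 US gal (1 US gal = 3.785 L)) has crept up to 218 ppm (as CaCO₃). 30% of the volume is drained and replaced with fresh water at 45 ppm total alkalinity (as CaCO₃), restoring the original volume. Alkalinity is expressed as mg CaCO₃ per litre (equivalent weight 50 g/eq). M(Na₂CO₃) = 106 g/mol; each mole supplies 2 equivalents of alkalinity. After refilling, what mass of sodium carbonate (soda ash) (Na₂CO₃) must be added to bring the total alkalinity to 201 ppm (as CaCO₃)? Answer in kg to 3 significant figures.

Volume: 51,300 US gal × 3.785 L/gal = 194,170 L.
After draining 30% and refilling: 218 × 0.70 + 45 × 0.30 = 166.1 ppm.
Deficit to target: 201 − 166.1 = 34.9 mg/L.
As CaCO₃: 34.9 mg/L × 194,170 L = 6777 g; ÷ 50 g/eq ÷ 2 = 67.77 mol Na₂CO₃.
Mass: 67.77 × 106 = 7183 g.

7.18 kg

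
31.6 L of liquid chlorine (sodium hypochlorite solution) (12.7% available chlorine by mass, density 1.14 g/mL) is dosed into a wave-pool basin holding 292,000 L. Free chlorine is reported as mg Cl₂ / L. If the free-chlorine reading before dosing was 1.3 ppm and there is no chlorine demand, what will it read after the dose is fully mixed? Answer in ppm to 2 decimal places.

Mass of solution: 31.6 L × 1000 mL/L × 1.14 g/mL = 36,020 g.
Available chlorine delivered: 36,020 g × 0.127 = 4575 g as Cl₂.
Concentration rise: 4575 g / 292,000 L = 15.67 mg/L = 15.67 ppm.
Final FC: 1.3 + 15.67 = 16.97 ppm.

16.97 ppm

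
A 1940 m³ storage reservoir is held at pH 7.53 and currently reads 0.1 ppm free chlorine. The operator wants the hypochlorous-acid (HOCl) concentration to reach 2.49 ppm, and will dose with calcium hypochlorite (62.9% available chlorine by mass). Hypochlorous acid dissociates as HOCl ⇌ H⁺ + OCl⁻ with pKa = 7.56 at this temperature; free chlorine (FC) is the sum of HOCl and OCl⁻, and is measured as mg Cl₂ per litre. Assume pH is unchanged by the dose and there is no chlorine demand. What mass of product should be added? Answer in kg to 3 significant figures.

Volume: 1940 m³ = 1,940,000 L.
[OCl⁻]/[HOCl] = 10^(pH − pKa) = 10^(7.53 − 7.56) = 0.9333; fraction as HOCl = 1/(1 + 0.9333) = 0.5173.
Free chlorine required for 2.49 ppm HOCl: 2.49 / 0.5173 = 4.814 ppm.
FC to add: 4.814 − 0.1 = 4.714 mg/L as Cl₂.
Cl₂ equivalent: 4.714 mg/L × 1,940,000 L = 9145 g.
Product at 62.9% available Cl: 9145 / 0.629 = 14,540 g.

14.5 kg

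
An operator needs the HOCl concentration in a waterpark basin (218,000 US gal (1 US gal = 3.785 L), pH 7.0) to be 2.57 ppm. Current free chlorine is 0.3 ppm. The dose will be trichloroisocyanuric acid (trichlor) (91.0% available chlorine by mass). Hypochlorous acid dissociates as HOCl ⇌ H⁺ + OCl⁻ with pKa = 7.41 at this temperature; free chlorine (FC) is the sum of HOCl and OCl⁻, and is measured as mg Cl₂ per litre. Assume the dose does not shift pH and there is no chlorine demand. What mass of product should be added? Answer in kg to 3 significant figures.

2.96 kg

Volume: 218,000 US gal × 3.785 L/gal = 825,130 L.
[OCl⁻]/[HOCl] = 10^(pH − pKa) = 10^(7.0 − 7.41) = 0.389; fraction as HOCl = 1/(1 + 0.389) = 0.7199.
Free chlorine required for 2.57 ppm HOCl: 2.57 / 0.7199 = 3.57 ppm.
FC to add: 3.57 − 0.3 = 3.27 mg/L as Cl₂.
Cl₂ equivalent: 3.27 mg/L × 825,130 L = 2698 g.
Product at 91.0% available Cl: 2698 / 0.91 = 2965 g.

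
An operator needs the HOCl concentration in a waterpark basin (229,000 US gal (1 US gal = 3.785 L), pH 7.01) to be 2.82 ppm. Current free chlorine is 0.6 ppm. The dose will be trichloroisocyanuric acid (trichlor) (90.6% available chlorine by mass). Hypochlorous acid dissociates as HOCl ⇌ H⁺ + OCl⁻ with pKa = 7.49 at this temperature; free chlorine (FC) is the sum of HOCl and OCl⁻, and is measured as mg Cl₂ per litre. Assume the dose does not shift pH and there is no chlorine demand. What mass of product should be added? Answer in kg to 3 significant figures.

Volume: 229,000 US gal × 3.785 L/gal = 866,765 L.
[OCl⁻]/[HOCl] = 10^(pH − pKa) = 10^(7.01 − 7.49) = 0.3311; fraction as HOCl = 1/(1 + 0.3311) = 0.7512.
Free chlorine required for 2.82 ppm HOCl: 2.82 / 0.7512 = 3.754 ppm.
FC to add: 3.754 − 0.6 = 3.154 mg/L as Cl₂.
Cl₂ equivalent: 3.154 mg/L × 866,765 L = 2734 g.
Product at 90.6% available Cl: 2734 / 0.906 = 3017 g.

3.02 kg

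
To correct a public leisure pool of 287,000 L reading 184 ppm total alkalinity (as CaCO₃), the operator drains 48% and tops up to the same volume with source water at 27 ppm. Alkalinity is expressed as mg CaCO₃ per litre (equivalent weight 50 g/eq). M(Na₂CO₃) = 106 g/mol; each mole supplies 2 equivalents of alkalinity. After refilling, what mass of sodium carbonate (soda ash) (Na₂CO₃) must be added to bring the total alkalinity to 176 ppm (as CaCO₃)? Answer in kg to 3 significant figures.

20.5 kg

After draining 48% and refilling: 184 × 0.52 + 27 × 0.48 = 108.64 ppm.
Deficit to target: 176 − 108.64 = 67.36 mg/L.
As CaCO₃: 67.36 mg/L × 287,000 L = 19,330 g; ÷ 50 g/eq ÷ 2 = 193.3 mol Na₂CO₃.
Mass: 193.3 × 106 = 20,490 g.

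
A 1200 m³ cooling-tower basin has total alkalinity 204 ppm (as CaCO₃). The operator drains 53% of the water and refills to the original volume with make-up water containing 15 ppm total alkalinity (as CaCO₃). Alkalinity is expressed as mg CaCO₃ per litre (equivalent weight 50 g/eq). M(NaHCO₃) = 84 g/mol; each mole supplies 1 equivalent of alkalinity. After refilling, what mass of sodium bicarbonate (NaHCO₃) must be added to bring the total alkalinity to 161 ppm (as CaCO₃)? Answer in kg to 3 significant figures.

115 kg

Volume: 1200 m³ = 1,200,000 L.
After draining 53% and refilling: 204 × 0.47 + 15 × 0.53 = 103.83 ppm.
Deficit to target: 161 − 103.83 = 57.17 mg/L.
As CaCO₃: 57.17 mg/L × 1,200,000 L = 68,600 g; ÷ 50 g/eq ÷ 1 = 1372 mol NaHCO₃.
Mass: 1372 × 84 = 115,300 g.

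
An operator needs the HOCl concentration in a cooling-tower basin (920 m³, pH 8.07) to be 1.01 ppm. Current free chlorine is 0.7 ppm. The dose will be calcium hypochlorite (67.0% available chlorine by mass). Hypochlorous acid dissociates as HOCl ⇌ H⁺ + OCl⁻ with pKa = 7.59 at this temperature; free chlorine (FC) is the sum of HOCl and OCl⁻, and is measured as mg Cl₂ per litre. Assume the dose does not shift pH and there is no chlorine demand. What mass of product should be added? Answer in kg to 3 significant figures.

Volume: 920 m³ = 920,000 L.
[OCl⁻]/[HOCl] = 10^(pH − pKa) = 10^(8.07 − 7.59) = 3.02; fraction as HOCl = 1/(1 + 3.02) = 0.2488.
Free chlorine required for 1.01 ppm HOCl: 1.01 / 0.2488 = 4.06 ppm.
FC to add: 4.06 − 0.7 = 3.36 mg/L as Cl₂.
Cl₂ equivalent: 3.36 mg/L × 920,000 L = 3091 g.
Product at 67.0% available Cl: 3091 / 0.67 = 4614 g.

4.61 kg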